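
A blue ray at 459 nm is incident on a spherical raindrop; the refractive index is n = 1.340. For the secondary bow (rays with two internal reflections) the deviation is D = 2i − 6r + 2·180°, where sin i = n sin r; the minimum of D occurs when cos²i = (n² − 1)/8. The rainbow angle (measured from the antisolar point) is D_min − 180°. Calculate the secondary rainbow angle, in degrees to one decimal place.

52.7°

cos²i = (1.79560 − 1)/8 = 0.09945; i = arccos(0.31536) = 71.618°.
sin r = sin 71.618°/1.340 = 0.70819; r = 45.088°.
D_min = 2·71.618° − 6·45.088° + 360° = 232.709°.
Rainbow angle = D_min − 180° = 52.709°.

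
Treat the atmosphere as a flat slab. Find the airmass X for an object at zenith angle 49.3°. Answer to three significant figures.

1.53

X = sec z = 1/cos 49.3° = 1/0.6521 = 1.5335.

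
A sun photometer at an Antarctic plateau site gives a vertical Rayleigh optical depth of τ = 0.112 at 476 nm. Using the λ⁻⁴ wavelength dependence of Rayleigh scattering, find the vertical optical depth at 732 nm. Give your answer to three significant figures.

0.0200

τ(732 nm) = τ(476 nm) × (476/732)⁴ = 0.112 × (0.6503)⁴ = 0.112 × 0.1788 = 0.0200.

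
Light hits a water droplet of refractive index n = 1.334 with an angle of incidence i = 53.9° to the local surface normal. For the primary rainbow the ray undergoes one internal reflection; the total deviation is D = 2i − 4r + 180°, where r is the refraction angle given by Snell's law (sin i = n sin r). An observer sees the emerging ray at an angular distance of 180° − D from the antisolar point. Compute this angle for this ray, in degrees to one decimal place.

sin r = sin 53.9° / 1.334 = 0.8080/1.334 = 0.6057; r = 37.28°.
D = 2·53.9° − 4·37.28° + 180° = 107.80° − 149.11° + 180° = 138.69°.
Angle from antisolar point = 180° − D = 41.31°.

41.3°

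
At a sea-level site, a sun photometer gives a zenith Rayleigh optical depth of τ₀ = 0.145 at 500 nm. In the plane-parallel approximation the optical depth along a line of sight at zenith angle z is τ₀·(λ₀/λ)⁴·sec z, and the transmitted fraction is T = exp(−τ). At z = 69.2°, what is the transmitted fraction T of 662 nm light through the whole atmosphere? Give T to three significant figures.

sec 69.2° = 2.8161.
τ = 0.145 × (500/662)⁴ × 2.8161 = 0.145 × 0.3254 × 2.8161 = 0.1329.
T = exp(−0.1329) = 0.8756.

0.876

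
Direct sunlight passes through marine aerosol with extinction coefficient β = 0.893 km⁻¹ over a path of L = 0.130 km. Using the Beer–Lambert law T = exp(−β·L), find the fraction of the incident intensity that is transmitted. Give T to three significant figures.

τ = β·L = 0.893 × 0.130 = 0.1161.
T = exp(−0.1161) = 0.8904.

0.890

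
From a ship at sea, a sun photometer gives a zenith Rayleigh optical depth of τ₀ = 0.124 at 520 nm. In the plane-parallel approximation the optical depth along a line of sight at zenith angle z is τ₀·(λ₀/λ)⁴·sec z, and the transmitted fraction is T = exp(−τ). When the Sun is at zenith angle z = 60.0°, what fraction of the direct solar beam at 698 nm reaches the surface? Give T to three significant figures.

sec 60.0° = 2.0000.
τ = 0.124 × (520/698)⁴ × 2.0000 = 0.124 × 0.3080 × 2.0000 = 0.0764.
T = exp(−0.0764) = 0.9265.

0.926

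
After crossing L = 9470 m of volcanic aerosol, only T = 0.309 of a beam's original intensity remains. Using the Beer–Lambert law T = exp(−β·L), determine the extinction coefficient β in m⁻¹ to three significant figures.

Beer–Lambert: T = exp(−βL) ⇒ β = −ln(T)/L = −ln(0.309)/9470 = 1.1744/9470 = 0.000124 m⁻¹.

0.000124 m⁻¹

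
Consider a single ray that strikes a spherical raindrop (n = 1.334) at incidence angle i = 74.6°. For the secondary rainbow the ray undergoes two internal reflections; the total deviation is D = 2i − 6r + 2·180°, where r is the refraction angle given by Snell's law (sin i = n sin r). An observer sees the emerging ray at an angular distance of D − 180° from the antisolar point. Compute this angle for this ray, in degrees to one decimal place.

51.5°

sin r = sin 74.6° / 1.334 = 0.9641/1.334 = 0.7227; r = 46.28°.
D = 2·74.6° − 6·46.28° + 2·180° = 149.20° − 277.67° + 360° = 231.53°.
Angle from antisolar point = D − 180° = 51.53°.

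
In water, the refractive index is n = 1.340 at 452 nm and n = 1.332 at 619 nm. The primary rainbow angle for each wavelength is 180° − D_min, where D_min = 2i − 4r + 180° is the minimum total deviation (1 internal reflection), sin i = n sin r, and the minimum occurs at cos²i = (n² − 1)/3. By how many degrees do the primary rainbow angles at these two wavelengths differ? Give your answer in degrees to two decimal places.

At 452 nm (n = 1.340): cos²i = 0.26520 → i = 59.004°, r = 39.770°, D_min = 138.929°, rainbow angle = 41.071°.
At 619 nm (n = 1.332): cos²i = 0.25807 → i = 59.469°, r = 40.290°, D_min = 137.776°, rainbow angle = 42.224°.
Angular width = |41.071° − 42.224°| = 1.153°.

1.15°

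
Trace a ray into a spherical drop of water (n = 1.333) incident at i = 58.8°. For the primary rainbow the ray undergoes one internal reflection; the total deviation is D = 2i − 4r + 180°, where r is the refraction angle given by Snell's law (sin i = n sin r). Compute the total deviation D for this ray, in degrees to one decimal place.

137.9°

sin r = sin 58.8° / 1.333 = 0.8554/1.333 = 0.6417; r = 39.92°.
D = 2·58.8° − 4·39.92° + 180° = 117.60° − 159.67° + 180° = 137.93°.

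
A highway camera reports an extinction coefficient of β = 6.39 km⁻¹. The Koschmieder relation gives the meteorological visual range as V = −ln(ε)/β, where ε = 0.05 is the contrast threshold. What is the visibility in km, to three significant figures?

0.469 km

V = −ln(0.05) / 6.39 = 2.996 / 6.39 = 0.4688 km.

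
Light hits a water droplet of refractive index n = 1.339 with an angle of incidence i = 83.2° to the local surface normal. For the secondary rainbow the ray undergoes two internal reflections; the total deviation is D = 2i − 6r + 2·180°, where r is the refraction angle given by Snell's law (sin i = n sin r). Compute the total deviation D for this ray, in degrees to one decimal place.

sin r = sin 83.2° / 1.339 = 0.9930/1.339 = 0.7416; r = 47.87°.
D = 2·83.2° − 6·47.87° + 2·180° = 166.40° − 287.19° + 360° = 239.21°.

239.2°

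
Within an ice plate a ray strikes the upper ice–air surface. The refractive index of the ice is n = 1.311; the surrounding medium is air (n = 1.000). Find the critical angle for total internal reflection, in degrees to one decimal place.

49.7°

sin θ_c = n_air / n = 1.000 / 1.311 = 0.7628.
θ_c = arcsin(0.7628) = 49.71°.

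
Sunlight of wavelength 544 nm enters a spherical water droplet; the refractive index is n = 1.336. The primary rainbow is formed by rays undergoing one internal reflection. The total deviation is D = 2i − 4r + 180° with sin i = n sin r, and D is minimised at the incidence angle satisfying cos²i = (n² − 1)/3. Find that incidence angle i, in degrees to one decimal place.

cos²i = (1.336² − 1)/3 = (1.78490 − 1)/3 = 0.26163.
cos i = 0.51150, so i = 59.236°.

59.2°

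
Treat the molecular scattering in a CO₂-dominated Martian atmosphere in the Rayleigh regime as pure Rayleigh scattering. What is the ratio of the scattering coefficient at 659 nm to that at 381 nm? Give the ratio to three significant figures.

0.112

Rayleigh scattering ∝ λ⁻⁴, so the ratio of coefficients is the inverse fourth power of the wavelength ratio.
σ(659)/σ(381) = (381/659)⁴ = (0.5781)⁴ = 0.1117.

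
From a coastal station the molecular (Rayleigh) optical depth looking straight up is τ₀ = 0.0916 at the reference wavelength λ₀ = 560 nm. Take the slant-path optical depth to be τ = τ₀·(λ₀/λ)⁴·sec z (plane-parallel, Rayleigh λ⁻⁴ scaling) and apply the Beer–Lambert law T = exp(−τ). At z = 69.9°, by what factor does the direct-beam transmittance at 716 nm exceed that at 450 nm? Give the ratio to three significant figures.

Airmass: sec 69.9° = 2.9099.
τ(716 nm) = 0.0916 × (560/716)⁴ × 2.9099 = 0.0916 × 0.3742 × 2.9099 = 0.0997.
τ(450 nm) = 0.0916 × (560/450)⁴ × 2.9099 = 0.0916 × 2.3983 × 2.9099 = 0.6392.
T(716)/T(450) = exp(τ_B − τ_A) = exp(0.5395) = 1.7152.

1.72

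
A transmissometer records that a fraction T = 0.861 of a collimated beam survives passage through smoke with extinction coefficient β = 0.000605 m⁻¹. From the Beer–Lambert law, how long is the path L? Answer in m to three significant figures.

247 m

Beer–Lambert: T = exp(−βL) ⇒ L = −ln(T)/β = −ln(0.861)/0.000605 = 0.1497/0.000605 = 247.4 m.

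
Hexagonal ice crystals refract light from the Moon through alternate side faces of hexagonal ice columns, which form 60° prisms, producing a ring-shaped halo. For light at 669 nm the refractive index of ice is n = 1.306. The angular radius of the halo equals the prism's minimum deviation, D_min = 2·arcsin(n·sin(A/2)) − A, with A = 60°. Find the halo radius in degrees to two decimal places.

21.54°

n·sin(A/2) = 1.306 × sin 30° = 1.306 × 0.5000 = 0.6530.
D_min = 2·arcsin(0.6530) − 60° = 2 × 40.768° − 60° = 21.536°.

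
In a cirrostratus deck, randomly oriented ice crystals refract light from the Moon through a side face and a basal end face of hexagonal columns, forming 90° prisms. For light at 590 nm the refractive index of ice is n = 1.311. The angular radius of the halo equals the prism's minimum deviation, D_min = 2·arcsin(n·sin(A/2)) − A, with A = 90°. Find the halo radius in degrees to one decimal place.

n·sin(A/2) = 1.311 × sin 45° = 1.311 × 0.7071 = 0.9270.
D_min = 2·arcsin(0.9270) − 90° = 2 × 67.974° − 90° = 45.949°.

45.9°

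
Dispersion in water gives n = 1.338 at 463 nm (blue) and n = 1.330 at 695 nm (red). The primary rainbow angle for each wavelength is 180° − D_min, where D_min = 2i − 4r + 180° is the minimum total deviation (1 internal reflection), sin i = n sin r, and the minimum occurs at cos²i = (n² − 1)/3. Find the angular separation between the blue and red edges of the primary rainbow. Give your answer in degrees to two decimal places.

At 463 nm (n = 1.338): cos²i = 0.26341 → i = 59.120°, r = 39.899°, D_min = 138.643°, rainbow angle = 41.357°.
At 695 nm (n = 1.330): cos²i = 0.25630 → i = 59.585°, r = 40.422°, D_min = 137.484°, rainbow angle = 42.516°.
Angular width = |41.357° − 42.516°| = 1.160°.

1.16°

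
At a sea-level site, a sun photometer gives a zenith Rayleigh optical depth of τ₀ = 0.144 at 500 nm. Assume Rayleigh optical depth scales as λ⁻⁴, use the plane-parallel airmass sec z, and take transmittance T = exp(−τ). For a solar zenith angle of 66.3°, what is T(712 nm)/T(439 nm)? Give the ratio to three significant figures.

Airmass: sec 66.3° = 2.4879.
τ(712 nm) = 0.144 × (500/712)⁴ × 2.4879 = 0.144 × 0.2432 × 2.4879 = 0.0871.
τ(439 nm) = 0.144 × (500/439)⁴ × 2.4879 = 0.144 × 1.6828 × 2.4879 = 0.6029.
T(712)/T(439) = exp(τ_B − τ_A) = exp(0.5157) = 1.6749.

1.67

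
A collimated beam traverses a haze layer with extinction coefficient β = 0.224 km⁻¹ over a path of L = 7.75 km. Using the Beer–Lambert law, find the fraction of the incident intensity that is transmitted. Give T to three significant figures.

0.176

τ = β·L = 0.224 × 7.75 = 1.7360.
T = exp(−1.7360) = 0.1762.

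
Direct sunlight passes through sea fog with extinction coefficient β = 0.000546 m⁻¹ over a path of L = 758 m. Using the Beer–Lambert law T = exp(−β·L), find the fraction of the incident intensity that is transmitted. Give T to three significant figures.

τ = β·L = 0.000546 × 758 = 0.4139.
T = exp(−0.4139) = 0.6611.

0.661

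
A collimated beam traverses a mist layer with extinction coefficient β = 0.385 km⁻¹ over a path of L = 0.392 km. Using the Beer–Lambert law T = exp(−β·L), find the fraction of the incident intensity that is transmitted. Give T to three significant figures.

τ = β·L = 0.385 × 0.392 = 0.1509.
T = exp(−0.1509) = 0.8599.

0.860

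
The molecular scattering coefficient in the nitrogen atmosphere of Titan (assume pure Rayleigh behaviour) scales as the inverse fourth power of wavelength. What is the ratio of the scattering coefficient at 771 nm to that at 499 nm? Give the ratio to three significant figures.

0.175

Rayleigh scattering ∝ λ⁻⁴, so the ratio of coefficients is the inverse fourth power of the wavelength ratio.
σ(771)/σ(499) = (499/771)⁴ = (0.6472)⁴ = 0.1755.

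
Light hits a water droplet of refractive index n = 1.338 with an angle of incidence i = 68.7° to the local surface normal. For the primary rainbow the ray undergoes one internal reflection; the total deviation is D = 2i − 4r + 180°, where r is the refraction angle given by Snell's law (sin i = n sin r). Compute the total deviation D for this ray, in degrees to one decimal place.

sin r = sin 68.7° / 1.338 = 0.9317/1.338 = 0.6963; r = 44.13°.
D = 2·68.7° − 4·44.13° + 180° = 137.40° − 176.53° + 180° = 140.87°.

140.9°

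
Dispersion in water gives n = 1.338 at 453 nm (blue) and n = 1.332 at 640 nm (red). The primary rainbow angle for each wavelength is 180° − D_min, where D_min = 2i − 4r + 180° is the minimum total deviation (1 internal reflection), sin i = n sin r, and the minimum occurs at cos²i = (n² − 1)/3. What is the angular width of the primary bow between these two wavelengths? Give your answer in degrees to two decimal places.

At 453 nm (n = 1.338): cos²i = 0.26341 → i = 59.120°, r = 39.899°, D_min = 138.643°, rainbow angle = 41.357°.
At 640 nm (n = 1.332): cos²i = 0.25807 → i = 59.469°, r = 40.290°, D_min = 137.776°, rainbow angle = 42.224°.
Angular width = |41.357° − 42.224°| = 0.867°.

0.87°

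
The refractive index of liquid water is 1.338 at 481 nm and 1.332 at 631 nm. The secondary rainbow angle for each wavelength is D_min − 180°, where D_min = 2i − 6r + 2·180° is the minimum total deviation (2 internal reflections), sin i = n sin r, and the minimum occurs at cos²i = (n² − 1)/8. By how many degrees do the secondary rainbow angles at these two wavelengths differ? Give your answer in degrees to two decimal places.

1.56°

At 481 nm (n = 1.338): cos²i = 0.09878 → i = 71.682°, r = 45.195°, D_min = 232.193°, rainbow angle = 52.193°.
At 631 nm (n = 1.332): cos²i = 0.09678 → i = 71.875°, r = 45.520°, D_min = 230.628°, rainbow angle = 50.628°.
Angular width = |52.193° − 50.628°| = 1.564°.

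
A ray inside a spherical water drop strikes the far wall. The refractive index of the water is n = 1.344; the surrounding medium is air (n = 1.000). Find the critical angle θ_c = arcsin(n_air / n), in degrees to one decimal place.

sin θ_c = n_air / n = 1.000 / 1.344 = 0.7440.
θ_c = arcsin(0.7440) = 48.08°.

48.1°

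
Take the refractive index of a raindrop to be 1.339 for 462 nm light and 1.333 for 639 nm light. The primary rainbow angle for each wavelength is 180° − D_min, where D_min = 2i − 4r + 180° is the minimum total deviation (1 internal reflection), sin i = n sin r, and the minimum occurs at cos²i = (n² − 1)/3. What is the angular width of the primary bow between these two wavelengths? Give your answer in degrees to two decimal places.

0.86°

At 462 nm (n = 1.339): cos²i = 0.26431 → i = 59.062°, r = 39.834°, D_min = 138.786°, rainbow angle = 41.214°.
At 639 nm (n = 1.333): cos²i = 0.25896 → i = 59.410°, r = 40.225°, D_min = 137.922°, rainbow angle = 42.078°.
Angular width = |41.214° − 42.078°| = 0.865°.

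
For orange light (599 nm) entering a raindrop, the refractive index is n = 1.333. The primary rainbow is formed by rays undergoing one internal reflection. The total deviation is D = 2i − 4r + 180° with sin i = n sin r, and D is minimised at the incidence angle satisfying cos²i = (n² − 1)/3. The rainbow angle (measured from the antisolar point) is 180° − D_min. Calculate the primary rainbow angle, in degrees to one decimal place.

cos²i = (1.77689 − 1)/3 = 0.25896; i = arccos(0.50888) = 59.410°.
sin r = sin 59.410°/1.333 = 0.64579; r = 40.225°.
D_min = 2·59.410° − 4·40.225° + 180° = 137.922°.
Rainbow angle = 180° − D_min = 42.078°.

42.1°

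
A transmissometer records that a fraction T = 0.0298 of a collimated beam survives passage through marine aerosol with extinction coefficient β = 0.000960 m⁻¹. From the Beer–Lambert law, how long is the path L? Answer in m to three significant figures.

Beer–Lambert: T = exp(−βL) ⇒ L = −ln(T)/β = −ln(0.0298)/0.000960 = 3.5132/0.000960 = 3660 m.

3660 m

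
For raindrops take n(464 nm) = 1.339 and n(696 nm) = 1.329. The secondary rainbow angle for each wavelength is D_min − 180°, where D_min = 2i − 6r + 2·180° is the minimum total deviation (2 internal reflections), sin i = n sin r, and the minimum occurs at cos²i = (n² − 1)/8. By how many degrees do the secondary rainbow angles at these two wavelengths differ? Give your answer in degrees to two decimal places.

2.61°

At 464 nm (n = 1.339): cos²i = 0.09912 → i = 71.650°, r = 45.141°, D_min = 232.451°, rainbow angle = 52.451°.
At 696 nm (n = 1.329): cos²i = 0.09578 → i = 71.972°, r = 45.685°, D_min = 229.837°, rainbow angle = 49.837°.
Angular width = |52.451° − 49.837°| = 2.614°.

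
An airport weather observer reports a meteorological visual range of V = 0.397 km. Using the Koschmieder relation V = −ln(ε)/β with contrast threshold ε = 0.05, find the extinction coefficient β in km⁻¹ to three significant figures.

β = −ln(0.05) / V = 2.996 / 0.397 = 7.5459 km⁻¹.

7.55 km⁻¹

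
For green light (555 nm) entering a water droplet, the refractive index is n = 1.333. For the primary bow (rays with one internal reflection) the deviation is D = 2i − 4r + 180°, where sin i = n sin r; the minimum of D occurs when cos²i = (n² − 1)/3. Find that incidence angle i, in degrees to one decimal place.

59.4°

cos²i = (1.333² − 1)/3 = (1.77689 − 1)/3 = 0.25896.
cos i = 0.50888, so i = 59.410°.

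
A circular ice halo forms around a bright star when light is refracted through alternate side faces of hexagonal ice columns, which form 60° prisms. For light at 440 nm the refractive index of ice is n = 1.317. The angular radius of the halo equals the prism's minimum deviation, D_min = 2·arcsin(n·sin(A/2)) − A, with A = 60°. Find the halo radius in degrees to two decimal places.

22.37°

n·sin(A/2) = 1.317 × sin 30° = 1.317 × 0.5000 = 0.6585.
D_min = 2·arcsin(0.6585) − 60° = 2 × 41.186° − 60° = 22.371°.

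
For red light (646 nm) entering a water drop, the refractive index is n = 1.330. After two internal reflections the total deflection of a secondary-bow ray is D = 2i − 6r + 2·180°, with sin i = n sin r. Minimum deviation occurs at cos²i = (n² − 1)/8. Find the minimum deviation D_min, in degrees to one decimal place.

cos²i = (1.76890 − 1)/8 = 0.09611; i = arccos(0.31002) = 71.940°.
sin r = sin 71.940°/1.330 = 0.71483; r = 45.630°.
D_min = 2·71.940° − 6·45.630° + 360° = 230.101°.

230.1°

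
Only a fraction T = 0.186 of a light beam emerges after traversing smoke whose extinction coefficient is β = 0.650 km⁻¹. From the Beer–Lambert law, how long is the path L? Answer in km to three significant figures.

Beer–Lambert: T = exp(−βL) ⇒ L = −ln(T)/β = −ln(0.186)/0.650 = 1.6820/0.650 = 2.588 km.

2.59 km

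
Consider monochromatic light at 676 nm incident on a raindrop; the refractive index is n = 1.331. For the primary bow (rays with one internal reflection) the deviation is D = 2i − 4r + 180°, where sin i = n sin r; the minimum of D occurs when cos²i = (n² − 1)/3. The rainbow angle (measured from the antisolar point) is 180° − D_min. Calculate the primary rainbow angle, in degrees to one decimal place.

cos²i = (1.77156 − 1)/3 = 0.25719; i = arccos(0.50714) = 59.527°.
sin r = sin 59.527°/1.331 = 0.64753; r = 40.356°.
D_min = 2·59.527° − 4·40.356° + 180° = 137.630°.
Rainbow angle = 180° − D_min = 42.370°.

42.4°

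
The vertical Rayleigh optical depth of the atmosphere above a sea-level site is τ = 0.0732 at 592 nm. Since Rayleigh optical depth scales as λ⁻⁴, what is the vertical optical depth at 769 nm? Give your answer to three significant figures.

τ(769 nm) = τ(592 nm) × (592/769)⁴ = 0.0732 × (0.7698)⁴ = 0.0732 × 0.3512 = 0.0257.

0.0257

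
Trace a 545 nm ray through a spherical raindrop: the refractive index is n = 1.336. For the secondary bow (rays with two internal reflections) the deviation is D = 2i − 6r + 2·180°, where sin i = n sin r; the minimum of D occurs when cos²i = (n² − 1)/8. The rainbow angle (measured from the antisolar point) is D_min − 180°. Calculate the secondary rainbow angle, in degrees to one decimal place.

51.7°

cos²i = (1.78490 − 1)/8 = 0.09811; i = arccos(0.31323) = 71.746°.
sin r = sin 71.746°/1.336 = 0.71084; r = 45.303°.
D_min = 2·71.746° − 6·45.303° + 360° = 231.674°.
Rainbow angle = D_min − 180° = 51.674°.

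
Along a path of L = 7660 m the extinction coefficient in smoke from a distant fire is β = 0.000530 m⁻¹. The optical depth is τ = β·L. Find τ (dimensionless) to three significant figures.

4.06

τ = β·L = 0.000530 × 7660 = 4.0598.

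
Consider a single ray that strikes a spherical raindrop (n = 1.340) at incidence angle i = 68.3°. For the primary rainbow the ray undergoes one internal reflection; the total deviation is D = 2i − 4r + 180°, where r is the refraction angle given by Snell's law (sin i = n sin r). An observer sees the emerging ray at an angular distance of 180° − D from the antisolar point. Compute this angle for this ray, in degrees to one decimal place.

sin r = sin 68.3° / 1.340 = 0.9291/1.340 = 0.6934; r = 43.90°.
D = 2·68.3° − 4·43.90° + 180° = 136.60° − 175.59° + 180° = 141.01°.
Angle from antisolar point = 180° − D = 38.99°.

39.0°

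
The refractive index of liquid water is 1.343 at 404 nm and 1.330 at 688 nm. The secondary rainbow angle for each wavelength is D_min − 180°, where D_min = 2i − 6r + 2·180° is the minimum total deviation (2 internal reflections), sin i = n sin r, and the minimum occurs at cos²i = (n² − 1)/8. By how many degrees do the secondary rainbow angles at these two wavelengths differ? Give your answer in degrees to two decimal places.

3.38°

At 404 nm (n = 1.343): cos²i = 0.10046 → i = 71.522°, r = 44.928°, D_min = 233.478°, rainbow angle = 53.478°.
At 688 nm (n = 1.330): cos²i = 0.09611 → i = 71.940°, r = 45.630°, D_min = 230.101°, rainbow angle = 50.101°.
Angular width = |53.478° − 50.101°| = 3.377°.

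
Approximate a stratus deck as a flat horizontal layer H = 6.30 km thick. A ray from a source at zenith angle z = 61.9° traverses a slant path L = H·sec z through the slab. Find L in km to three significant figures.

sec z = 1/cos 61.9° = 2.1231.
L = 6.30 × 2.1231 = 13.375 km.

13.4 km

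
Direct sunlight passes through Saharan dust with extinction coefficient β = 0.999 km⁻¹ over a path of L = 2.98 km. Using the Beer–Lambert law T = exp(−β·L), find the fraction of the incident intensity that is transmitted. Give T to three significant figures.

0.0509

τ = β·L = 0.999 × 2.98 = 2.9770.
T = exp(−2.9770) = 0.0509.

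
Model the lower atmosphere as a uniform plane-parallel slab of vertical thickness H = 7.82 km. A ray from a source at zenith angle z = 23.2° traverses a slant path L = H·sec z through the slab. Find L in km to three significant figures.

sec z = 1/cos 23.2° = 1.0880.
L = 7.82 × 1.0880 = 8.508 km.

8.51 km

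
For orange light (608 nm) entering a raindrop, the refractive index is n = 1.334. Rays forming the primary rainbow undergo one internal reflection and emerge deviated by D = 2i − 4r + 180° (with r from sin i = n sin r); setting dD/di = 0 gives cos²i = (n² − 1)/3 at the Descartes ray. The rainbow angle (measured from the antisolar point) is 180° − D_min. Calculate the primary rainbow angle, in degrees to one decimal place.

cos²i = (1.77956 − 1)/3 = 0.25985; i = arccos(0.50976) = 59.352°.
sin r = sin 59.352°/1.334 = 0.64492; r = 40.159°.
D_min = 2·59.352° − 4·40.159° + 180° = 138.067°.
Rainbow angle = 180° − D_min = 41.933°.

41.9°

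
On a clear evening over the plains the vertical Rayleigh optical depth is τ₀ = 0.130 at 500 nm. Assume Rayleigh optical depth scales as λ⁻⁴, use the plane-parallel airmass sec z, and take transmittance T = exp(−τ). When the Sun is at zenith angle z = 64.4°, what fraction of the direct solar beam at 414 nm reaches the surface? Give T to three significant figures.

sec 64.4° = 2.3144.
τ = 0.130 × (500/414)⁴ × 2.3144 = 0.130 × 2.1275 × 2.3144 = 0.6401.
T = exp(−0.6401) = 0.5272.

0.527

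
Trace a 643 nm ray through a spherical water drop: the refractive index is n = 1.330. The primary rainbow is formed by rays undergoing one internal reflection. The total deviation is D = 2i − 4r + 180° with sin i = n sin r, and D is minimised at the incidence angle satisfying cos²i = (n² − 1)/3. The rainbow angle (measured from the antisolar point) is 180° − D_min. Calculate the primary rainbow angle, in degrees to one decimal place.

cos²i = (1.76890 − 1)/3 = 0.25630; i = arccos(0.50626) = 59.585°.
sin r = sin 59.585°/1.330 = 0.64841; r = 40.422°.
D_min = 2·59.585° − 4·40.422° + 180° = 137.484°.
Rainbow angle = 180° − D_min = 42.516°.

42.5°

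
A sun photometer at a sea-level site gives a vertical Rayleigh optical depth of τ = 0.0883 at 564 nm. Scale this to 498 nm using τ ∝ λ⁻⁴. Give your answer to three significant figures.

0.145

τ(498 nm) = τ(564 nm) × (564/498)⁴ = 0.0883 × (1.1325)⁴ = 0.0883 × 1.6451 = 0.1453.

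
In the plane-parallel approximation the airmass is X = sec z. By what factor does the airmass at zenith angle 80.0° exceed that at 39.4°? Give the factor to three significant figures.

4.45

X(80.0°)/X(39.4°) = sec 80.0° / sec 39.4° = cos 39.4° / cos 80.0° = 0.7727/0.1736 = 4.4500.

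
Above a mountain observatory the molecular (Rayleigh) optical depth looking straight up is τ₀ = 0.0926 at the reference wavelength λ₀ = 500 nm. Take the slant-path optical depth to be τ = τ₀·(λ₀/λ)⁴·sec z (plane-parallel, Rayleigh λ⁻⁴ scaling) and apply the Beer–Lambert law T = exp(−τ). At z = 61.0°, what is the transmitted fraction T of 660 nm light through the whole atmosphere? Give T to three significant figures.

0.939

sec 61.0° = 2.0627.
τ = 0.0926 × (500/660)⁴ × 2.0627 = 0.0926 × 0.3294 × 2.0627 = 0.0629.
T = exp(−0.0629) = 0.9390.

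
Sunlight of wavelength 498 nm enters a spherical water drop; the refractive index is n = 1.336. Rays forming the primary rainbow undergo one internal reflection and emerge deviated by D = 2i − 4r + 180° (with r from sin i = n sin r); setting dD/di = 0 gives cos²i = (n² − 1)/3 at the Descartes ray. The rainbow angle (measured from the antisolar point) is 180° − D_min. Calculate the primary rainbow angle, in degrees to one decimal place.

cos²i = (1.78490 − 1)/3 = 0.26163; i = arccos(0.51150) = 59.236°.
sin r = sin 59.236°/1.336 = 0.64318; r = 40.029°.
D_min = 2·59.236° − 4·40.029° + 180° = 138.356°.
Rainbow angle = 180° − D_min = 41.644°.

41.6°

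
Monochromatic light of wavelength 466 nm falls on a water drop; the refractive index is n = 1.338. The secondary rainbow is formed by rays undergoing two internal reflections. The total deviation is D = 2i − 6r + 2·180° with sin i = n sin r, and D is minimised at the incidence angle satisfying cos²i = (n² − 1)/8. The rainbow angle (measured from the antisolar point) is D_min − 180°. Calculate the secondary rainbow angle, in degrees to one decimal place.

cos²i = (1.79024 − 1)/8 = 0.09878; i = arccos(0.31429) = 71.682°.
sin r = sin 71.682°/1.338 = 0.70951; r = 45.195°.
D_min = 2·71.682° − 6·45.195° + 360° = 232.193°.
Rainbow angle = D_min − 180° = 52.193°.

52.2°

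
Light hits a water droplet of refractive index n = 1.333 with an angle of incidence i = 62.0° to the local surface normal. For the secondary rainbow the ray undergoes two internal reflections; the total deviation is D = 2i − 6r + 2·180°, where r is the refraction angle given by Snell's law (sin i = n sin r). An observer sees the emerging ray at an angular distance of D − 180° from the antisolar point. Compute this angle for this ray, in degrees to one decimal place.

sin r = sin 62.0° / 1.333 = 0.8829/1.333 = 0.6624; r = 41.48°.
D = 2·62.0° − 6·41.48° + 2·180° = 124.00° − 248.89° + 360° = 235.11°.
Angle from antisolar point = D − 180° = 55.11°.

55.1°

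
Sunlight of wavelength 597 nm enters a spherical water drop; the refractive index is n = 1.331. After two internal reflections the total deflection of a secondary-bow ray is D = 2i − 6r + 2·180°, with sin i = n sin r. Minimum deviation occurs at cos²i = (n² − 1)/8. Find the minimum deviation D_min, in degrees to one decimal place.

cos²i = (1.77156 − 1)/8 = 0.09645; i = arccos(0.31056) = 71.907°.
sin r = sin 71.907°/1.331 = 0.71417; r = 45.575°.
D_min = 2·71.907° − 6·45.575° + 360° = 230.365°.

230.4°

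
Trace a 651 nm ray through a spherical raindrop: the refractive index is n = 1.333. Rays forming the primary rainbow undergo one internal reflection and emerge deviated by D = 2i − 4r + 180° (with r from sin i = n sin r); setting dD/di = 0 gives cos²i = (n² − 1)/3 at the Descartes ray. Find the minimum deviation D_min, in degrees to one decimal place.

137.9°

cos²i = (1.77689 − 1)/3 = 0.25896; i = arccos(0.50888) = 59.410°.
sin r = sin 59.410°/1.333 = 0.64579; r = 40.225°.
D_min = 2·59.410° − 4·40.225° + 180° = 137.922°.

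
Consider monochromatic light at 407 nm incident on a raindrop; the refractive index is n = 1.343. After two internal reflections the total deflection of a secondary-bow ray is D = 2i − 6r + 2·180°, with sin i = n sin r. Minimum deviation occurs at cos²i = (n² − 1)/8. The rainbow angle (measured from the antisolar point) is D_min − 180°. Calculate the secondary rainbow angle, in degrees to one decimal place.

53.5°

cos²i = (1.80365 − 1)/8 = 0.10046; i = arccos(0.31695) = 71.522°.
sin r = sin 71.522°/1.343 = 0.70621; r = 44.928°.
D_min = 2·71.522° − 6·44.928° + 360° = 233.478°.
Rainbow angle = D_min − 180° = 53.478°.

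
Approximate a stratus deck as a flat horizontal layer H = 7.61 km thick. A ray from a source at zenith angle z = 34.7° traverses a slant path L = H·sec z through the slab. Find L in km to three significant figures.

9.26 km

sec z = 1/cos 34.7° = 1.2163.
L = 7.61 × 1.2163 = 9.256 km.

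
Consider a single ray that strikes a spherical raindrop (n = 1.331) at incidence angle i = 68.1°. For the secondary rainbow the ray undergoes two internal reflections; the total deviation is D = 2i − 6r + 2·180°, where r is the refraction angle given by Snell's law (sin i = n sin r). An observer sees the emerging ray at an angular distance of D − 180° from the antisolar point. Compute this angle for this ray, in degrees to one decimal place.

sin r = sin 68.1° / 1.331 = 0.9278/1.331 = 0.6971; r = 44.19°.
D = 2·68.1° − 6·44.19° + 2·180° = 136.20° − 265.17° + 360° = 231.03°.
Angle from antisolar point = D − 180° = 51.03°.

51.0°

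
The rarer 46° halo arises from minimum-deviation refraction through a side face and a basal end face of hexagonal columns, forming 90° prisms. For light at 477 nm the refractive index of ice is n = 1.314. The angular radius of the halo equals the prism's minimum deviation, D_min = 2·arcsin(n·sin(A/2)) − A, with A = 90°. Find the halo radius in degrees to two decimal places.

46.60°

n·sin(A/2) = 1.314 × sin 45° = 1.314 × 0.7071 = 0.9291.
D_min = 2·arcsin(0.9291) − 90° = 2 × 68.301° − 90° = 46.602°.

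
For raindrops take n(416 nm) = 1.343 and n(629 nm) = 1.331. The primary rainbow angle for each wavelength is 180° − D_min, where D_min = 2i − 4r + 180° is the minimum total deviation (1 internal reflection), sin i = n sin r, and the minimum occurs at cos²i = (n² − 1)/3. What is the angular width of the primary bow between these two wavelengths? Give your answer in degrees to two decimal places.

1.72°

At 416 nm (n = 1.343): cos²i = 0.26788 → i = 58.830°, r = 39.577°, D_min = 139.354°, rainbow angle = 40.646°.
At 629 nm (n = 1.331): cos²i = 0.25719 → i = 59.527°, r = 40.356°, D_min = 137.630°, rainbow angle = 42.370°.
Angular width = |40.646° − 42.370°| = 1.724°.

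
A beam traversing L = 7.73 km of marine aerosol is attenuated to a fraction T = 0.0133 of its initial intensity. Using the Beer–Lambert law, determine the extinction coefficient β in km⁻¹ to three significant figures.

0.559 km⁻¹

Beer–Lambert: T = exp(−βL) ⇒ β = −ln(T)/L = −ln(0.0133)/7.73 = 4.3200/7.73 = 0.5589 km⁻¹.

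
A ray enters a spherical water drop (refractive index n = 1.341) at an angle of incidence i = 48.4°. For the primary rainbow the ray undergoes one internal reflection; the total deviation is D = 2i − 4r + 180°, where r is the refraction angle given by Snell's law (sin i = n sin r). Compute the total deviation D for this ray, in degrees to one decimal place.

sin r = sin 48.4° / 1.341 = 0.7478/1.341 = 0.5576; r = 33.89°.
D = 2·48.4° − 4·33.89° + 180° = 96.80° − 135.57° + 180° = 141.23°.

141.2°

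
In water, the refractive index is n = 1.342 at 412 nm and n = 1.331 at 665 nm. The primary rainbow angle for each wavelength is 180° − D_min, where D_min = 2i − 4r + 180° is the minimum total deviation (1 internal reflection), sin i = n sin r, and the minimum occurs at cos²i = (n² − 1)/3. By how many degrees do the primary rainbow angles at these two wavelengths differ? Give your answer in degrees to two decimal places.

At 412 nm (n = 1.342): cos²i = 0.26699 → i = 58.888°, r = 39.641°, D_min = 139.213°, rainbow angle = 40.787°.
At 665 nm (n = 1.331): cos²i = 0.25719 → i = 59.527°, r = 40.356°, D_min = 137.630°, rainbow angle = 42.370°.
Angular width = |40.787° − 42.370°| = 1.583°.

1.58°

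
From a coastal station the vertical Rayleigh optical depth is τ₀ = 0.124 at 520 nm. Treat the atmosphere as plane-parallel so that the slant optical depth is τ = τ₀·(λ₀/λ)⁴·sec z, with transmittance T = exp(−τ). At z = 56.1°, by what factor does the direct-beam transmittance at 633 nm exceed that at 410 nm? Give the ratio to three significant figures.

Airmass: sec 56.1° = 1.7929.
τ(633 nm) = 0.124 × (520/633)⁴ × 1.7929 = 0.124 × 0.4554 × 1.7929 = 0.1012.
τ(410 nm) = 0.124 × (520/410)⁴ × 1.7929 = 0.124 × 2.5875 × 1.7929 = 0.5753.
T(633)/T(410) = exp(τ_B − τ_A) = exp(0.4740) = 1.6064.

1.61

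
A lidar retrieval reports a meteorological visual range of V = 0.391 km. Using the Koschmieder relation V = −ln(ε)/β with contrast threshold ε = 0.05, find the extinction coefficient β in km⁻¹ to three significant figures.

7.66 km⁻¹

β = −ln(0.05) / V = 2.996 / 0.391 = 7.6617 km⁻¹.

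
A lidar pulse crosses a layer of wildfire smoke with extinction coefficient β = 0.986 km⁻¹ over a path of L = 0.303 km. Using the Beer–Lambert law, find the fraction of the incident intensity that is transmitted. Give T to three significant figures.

τ = β·L = 0.986 × 0.303 = 0.2988.
T = exp(−0.2988) = 0.7417.

0.742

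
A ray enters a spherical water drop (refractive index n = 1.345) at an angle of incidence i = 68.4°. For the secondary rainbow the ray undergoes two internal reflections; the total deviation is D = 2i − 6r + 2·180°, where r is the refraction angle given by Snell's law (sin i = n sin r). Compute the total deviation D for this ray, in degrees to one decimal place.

sin r = sin 68.4° / 1.345 = 0.9298/1.345 = 0.6913; r = 43.73°.
D = 2·68.4° − 6·43.73° + 2·180° = 136.80° − 262.39° + 360° = 234.41°.

234.4°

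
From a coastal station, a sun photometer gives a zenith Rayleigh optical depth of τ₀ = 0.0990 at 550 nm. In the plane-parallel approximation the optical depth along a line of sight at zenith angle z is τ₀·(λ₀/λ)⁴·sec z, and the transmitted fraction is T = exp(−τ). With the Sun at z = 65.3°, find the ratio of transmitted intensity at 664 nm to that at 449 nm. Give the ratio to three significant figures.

1.52

Airmass: sec 65.3° = 2.3931.
τ(664 nm) = 0.0990 × (550/664)⁴ × 2.3931 = 0.0990 × 0.4707 × 2.3931 = 0.1115.
τ(449 nm) = 0.0990 × (550/449)⁴ × 2.3931 = 0.0990 × 2.2515 × 2.3931 = 0.5334.
T(664)/T(449) = exp(τ_B − τ_A) = exp(0.4219) = 1.5248.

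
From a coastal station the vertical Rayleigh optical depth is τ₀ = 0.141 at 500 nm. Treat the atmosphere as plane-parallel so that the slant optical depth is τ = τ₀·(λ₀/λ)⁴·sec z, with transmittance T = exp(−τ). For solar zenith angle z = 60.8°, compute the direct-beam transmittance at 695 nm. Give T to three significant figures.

sec 60.8° = 2.0498.
τ = 0.141 × (500/695)⁴ × 2.0498 = 0.141 × 0.2679 × 2.0498 = 0.0774.
T = exp(−0.0774) = 0.9255.

0.925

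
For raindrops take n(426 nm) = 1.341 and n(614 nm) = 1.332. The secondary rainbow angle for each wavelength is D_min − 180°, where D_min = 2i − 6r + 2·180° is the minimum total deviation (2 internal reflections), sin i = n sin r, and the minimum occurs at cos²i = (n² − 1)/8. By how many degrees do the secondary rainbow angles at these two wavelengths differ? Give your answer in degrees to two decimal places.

2.34°

At 426 nm (n = 1.341): cos²i = 0.09979 → i = 71.586°, r = 45.034°, D_min = 232.966°, rainbow angle = 52.966°.
At 614 nm (n = 1.332): cos²i = 0.09678 → i = 71.875°, r = 45.520°, D_min = 230.628°, rainbow angle = 50.628°.
Angular width = |52.966° − 50.628°| = 2.337°.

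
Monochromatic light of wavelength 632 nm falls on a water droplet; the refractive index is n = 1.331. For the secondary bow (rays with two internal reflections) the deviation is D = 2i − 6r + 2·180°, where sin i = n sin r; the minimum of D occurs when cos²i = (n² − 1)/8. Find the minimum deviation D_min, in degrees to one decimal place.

230.4°

cos²i = (1.77156 − 1)/8 = 0.09645; i = arccos(0.31056) = 71.907°.
sin r = sin 71.907°/1.331 = 0.71417; r = 45.575°.
D_min = 2·71.907° − 6·45.575° + 360° = 230.365°.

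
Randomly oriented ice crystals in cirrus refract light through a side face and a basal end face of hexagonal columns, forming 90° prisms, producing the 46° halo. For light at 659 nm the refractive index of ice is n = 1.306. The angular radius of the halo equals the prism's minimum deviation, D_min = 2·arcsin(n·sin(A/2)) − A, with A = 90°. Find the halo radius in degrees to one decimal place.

n·sin(A/2) = 1.306 × sin 45° = 1.306 × 0.7071 = 0.9235.
D_min = 2·arcsin(0.9235) − 90° = 2 × 67.440° − 90° = 44.881°.

44.9°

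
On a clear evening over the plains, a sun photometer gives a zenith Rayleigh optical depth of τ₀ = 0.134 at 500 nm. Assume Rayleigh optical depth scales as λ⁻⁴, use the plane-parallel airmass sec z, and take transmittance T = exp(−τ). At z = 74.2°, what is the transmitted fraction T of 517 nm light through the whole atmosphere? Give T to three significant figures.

0.650

sec 74.2° = 3.6727.
τ = 0.134 × (500/517)⁴ × 3.6727 = 0.134 × 0.8748 × 3.6727 = 0.4305.
T = exp(−0.4305) = 0.6502.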